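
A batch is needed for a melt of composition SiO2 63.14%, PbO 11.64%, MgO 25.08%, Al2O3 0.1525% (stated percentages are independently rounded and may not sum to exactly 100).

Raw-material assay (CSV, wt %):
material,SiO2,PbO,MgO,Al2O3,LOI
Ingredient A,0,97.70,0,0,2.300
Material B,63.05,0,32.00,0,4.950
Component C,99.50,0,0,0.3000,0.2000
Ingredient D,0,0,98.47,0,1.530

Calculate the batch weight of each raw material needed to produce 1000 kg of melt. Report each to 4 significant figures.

Working values appear (rounded to four significant figures) within the worked lines — full float precision is kept at every stage; each reported result takes a single rounding — derived quantities (yield, glass mass, totals, the four compositions, ignition loss) are rebuilt using the weight values per 1000 kg of glass in full float precision, exactly as printed in problem or answer.
Oxide mass targets, per 1000 kg melt:
  SiO2: 63.14% × 1000 = 631.4 kg
  PbO: 11.64% × 1000 = 116.4 kg
  MgO: 25.08% × 1000 = 250.8 kg
  Al2O3: 0.1525% × 1000 = 1.525 kg
Verifying the oxide balance working from each reported weight, at the basis given (delivered sums recover each target given rounding of the digits):
  SiO2: 199.2·0.6305 + 508.3·0.9950 = 631.4 kg (target 631.4 kg)
  PbO: 119.1·0.9770 = 116.4 kg (target 116.4 kg)
  MgO: 199.2·0.3200 + 190.0·0.9847 = 250.8 kg (target 250.8 kg)
  Al2O3: 508.3·0.003000 = 1.525 kg (target 1.525 kg)
Consistency of the glass mass: whole batch net of LOI = 1000 kg (the Σ of target masses is 1000 kg; versus the stated basis of 1000 kg — deltas are rounding alone).
Summing the batch: Σ batch = 1017 kg; loss to ignition Σ batch·LOI = 16.52 kg; the yield ratio, glass ÷ batch: 98.37%.

Batch per 1000 kg melt:
  Ingredient A: 119.1 kg
  Material B: 199.2 kg
  Component C: 508.3 kg
  Ingredient D: 190.0 kg
Total batch = 1017 kg; LOI loss = 16.52 kg; yield = 98.37%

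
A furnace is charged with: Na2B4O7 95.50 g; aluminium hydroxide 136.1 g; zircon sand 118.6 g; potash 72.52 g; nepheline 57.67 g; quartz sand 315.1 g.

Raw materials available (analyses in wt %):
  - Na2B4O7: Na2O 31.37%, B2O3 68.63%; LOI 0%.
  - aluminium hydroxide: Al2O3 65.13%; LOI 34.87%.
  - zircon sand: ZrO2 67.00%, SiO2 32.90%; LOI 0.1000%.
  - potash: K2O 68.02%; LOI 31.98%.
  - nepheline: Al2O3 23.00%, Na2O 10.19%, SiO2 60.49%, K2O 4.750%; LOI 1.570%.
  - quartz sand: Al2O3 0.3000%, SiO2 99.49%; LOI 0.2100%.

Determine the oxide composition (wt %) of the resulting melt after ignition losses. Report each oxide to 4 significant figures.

Glass mass = 723.2 g (batch 795.5 − LOI 72.34).
Composition: ZrO2 10.99%, Al2O3 14.22%, Na2O 4.955%, SiO2 53.57%, K2O 7.200%, B2O3 9.063%

The working math carries full float precision throughout; intermediates are shown rounded to 4 significant figures across the worked steps; a single rounding yields every reported value — derived quantities are recomputed from the weighed amounts per 723.2 g of glass in exact precision (the yield, six oxide percentages, net glass mass, totals, ignition loss) exactly as printed in the problem or answer text.
Delivered oxide masses:
  ZrO2: 118.6·0.6700 = 79.46 g
  Al2O3: 136.1·0.6513 + 57.67·0.2300 + 315.1·0.003000 = 102.9 g
  Na2O: 95.50·0.3137 + 57.67·0.1019 = 35.83 g
  SiO2: 118.6·0.3290 + 57.67·0.6049 + 315.1·0.9949 = 387.4 g
  K2O: 72.52·0.6802 + 57.67·0.04750 = 52.07 g
  B2O3: 95.50·0.6863 = 65.54 g
LOI: 136.1·0.3487 + 118.6·0.001000 + 72.52·0.3198 + 57.67·0.01570 + 315.1·0.002100 = 72.34 g
batch − LOI leaves glass = 795.5 − 72.34 = 723.2 g (equal to the oxide-mass sum)
wt % = oxide mass / glass mass × 100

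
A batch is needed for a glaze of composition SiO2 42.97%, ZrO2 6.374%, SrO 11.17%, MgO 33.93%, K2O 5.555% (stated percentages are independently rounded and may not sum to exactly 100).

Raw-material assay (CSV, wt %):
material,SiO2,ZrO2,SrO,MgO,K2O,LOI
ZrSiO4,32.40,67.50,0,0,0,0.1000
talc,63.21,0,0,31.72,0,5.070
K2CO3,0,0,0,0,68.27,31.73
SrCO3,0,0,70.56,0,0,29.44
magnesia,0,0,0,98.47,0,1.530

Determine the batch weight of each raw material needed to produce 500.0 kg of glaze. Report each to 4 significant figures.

All arithmetic carries full precision throughout. In-progress results are displayed rounded off to 4 significant digits between the steps. Every reported number is rounded a single time. Derived quantities are re-derived in full float precision (LOI, the five compositions, net glass mass, yield, the totals) using the weight values for 500.0 kg of glass exactly as shown in the problem or the answer.
Oxide mass targets, per 500.0 kg glaze:
  SiO2: 42.97% × 500.0 = 214.8 kg
  ZrO2: 6.374% × 500.0 = 31.87 kg
  SrO: 11.17% × 500.0 = 55.85 kg
  MgO: 33.93% × 500.0 = 169.6 kg
  K2O: 5.555% × 500.0 = 27.78 kg
A balance pass over the oxides, with the batch weights as given, against the basis in use (every target is met by its sum up to rounding of the answer):
  SiO2: 47.21·0.3240 + 315.7·0.6321 = 214.9 kg (target 214.8 kg)
  ZrO2: 47.21·0.6750 = 31.87 kg (target 31.87 kg)
  SrO: 79.15·0.7056 = 55.85 kg (target 55.85 kg)
  MgO: 315.7·0.3172 + 70.59·0.9847 = 169.7 kg (target 169.6 kg)
  K2O: 40.68·0.6827 = 27.77 kg (target 27.78 kg)
Glass-mass sanity pass: total charge less LOI = 500.0 kg (oxide target masses add up to 500.0 kg; versus the stated basis of 500.0 kg — gaps are rounding artifacts).
Whole-batch sum: Σ batch = 553.3 kg; LOI loss = Σ batch·LOI = 53.34 kg; yield: glass divided by total = 90.36%.

Batch per 500.0 kg glaze:
  ZrSiO4: 47.21 kg
  talc: 315.7 kg
  K2CO3: 40.68 kg
  SrCO3: 79.15 kg
  magnesia: 70.59 kg
Total batch = 553.3 kg; LOI loss = 53.34 kg; yield = 90.36%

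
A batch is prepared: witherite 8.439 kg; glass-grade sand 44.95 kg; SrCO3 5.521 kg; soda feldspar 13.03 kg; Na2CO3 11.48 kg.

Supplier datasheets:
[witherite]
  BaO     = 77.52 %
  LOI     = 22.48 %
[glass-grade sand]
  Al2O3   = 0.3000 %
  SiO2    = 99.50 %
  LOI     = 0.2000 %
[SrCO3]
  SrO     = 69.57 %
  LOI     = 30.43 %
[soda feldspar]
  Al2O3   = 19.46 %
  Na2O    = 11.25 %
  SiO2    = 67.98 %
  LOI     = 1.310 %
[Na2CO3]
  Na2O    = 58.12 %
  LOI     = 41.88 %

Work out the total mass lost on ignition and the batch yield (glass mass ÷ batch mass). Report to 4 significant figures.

The intermediate values are displayed with 4-significant-digit rounding in the printout; full float precision is maintained throughout — a single rounding yields each reported figure. The derived quantities, including the totals, yield, ignition loss, five oxide percentages, glass mass, are rebuilt starting from the weights at 74.77 kg of glass at exact precision, exactly as shown in the problem or the answer.
Loss on ignition, line by line:
  witherite: 8.439 × 0.2248 = 1.897 kg
  glass-grade sand: 44.95 × 0.002000 = 0.08990 kg
  SrCO3: 5.521 × 0.3043 = 1.680 kg
  soda feldspar: 13.03 × 0.01310 = 0.1707 kg
  Na2CO3: 11.48 × 0.4188 = 4.808 kg
Total LOI = 8.646 kg
Glass = batch − LOI = 83.42 − 8.646 = 74.77 kg

LOI loss = 8.646 kg; glass = 74.77 kg; yield = 89.64%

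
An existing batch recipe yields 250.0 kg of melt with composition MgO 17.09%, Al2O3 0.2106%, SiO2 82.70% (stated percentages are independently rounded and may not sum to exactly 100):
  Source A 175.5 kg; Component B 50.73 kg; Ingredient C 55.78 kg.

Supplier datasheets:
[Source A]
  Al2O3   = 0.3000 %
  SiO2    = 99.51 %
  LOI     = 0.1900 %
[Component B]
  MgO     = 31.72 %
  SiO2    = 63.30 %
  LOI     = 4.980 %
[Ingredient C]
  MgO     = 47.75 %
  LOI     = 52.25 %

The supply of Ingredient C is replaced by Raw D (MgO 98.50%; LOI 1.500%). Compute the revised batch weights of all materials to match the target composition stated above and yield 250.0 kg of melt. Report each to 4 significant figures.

Revised batch per 250.0 kg melt:
  Source A: 175.5 kg
  Component B: 50.73 kg
  Raw D: 27.04 kg
Total batch = 253.3 kg; LOI loss = 3.265 kg

All internal work carries full float precision throughout — working values appear, rounded to 4 significant figures, within the worked lines; a single rounding yields each reported value. Derived quantities (LOI, totals, three oxide percentages, yield, net glass mass) are computed from the weighed amounts on 250.0 kg of glass in full precision, as set out in the question or the answer.
The oxide mass targets at 250.0 kg melt:
  MgO: 17.09% × 250.0 = 42.72 kg
  Al2O3: 0.2106% × 250.0 = 0.5265 kg
  SiO2: 82.70% × 250.0 = 206.8 kg
Balance tally, oxide-wise, on the weights just shown, on the stated basis (each sum matches its target mass inside rounding margins):
  MgO: 50.73·0.3172 + 27.04·0.9850 = 42.73 kg (target 42.72 kg)
  Al2O3: 175.5·0.003000 = 0.5265 kg (target 0.5265 kg)
  SiO2: 175.5·0.9951 + 50.73·0.6330 = 206.8 kg (target 206.8 kg)
Glass-mass sanity pass: batch Σ − ignition loss = 250.0 kg (the Σ of target masses is 250.0 kg; stated basis 250.0 kg — deltas are rounding alone).
Summing the batch: Σ batch = 253.3 kg; LOI removed, Σ of batch·LOI: 3.265 kg; yield, glass over the total, = 98.71%.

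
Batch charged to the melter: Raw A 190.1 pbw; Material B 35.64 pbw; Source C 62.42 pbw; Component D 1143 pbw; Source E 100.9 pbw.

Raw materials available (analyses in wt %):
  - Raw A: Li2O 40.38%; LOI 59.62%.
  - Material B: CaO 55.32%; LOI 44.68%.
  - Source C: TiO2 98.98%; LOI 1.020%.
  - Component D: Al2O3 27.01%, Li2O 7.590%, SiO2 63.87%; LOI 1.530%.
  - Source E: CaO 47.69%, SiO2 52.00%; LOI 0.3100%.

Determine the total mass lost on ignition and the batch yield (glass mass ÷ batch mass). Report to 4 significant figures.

Values along the way are shown, rounded to 4 significant digits, between the steps. The working math holds full precision through the solve; exactly one rounding goes into every reported number; derived quantities (glass mass, the five compositions, yield, totals, ignition loss) are rebuilt at full float precision from the weighed amounts for 1384 pbw of glass precisely as stated by either problem or answer.
LOI of each material in turn:
  Raw A: 190.1 × 0.5962 = 113.3 pbw
  Material B: 35.64 × 0.4468 = 15.92 pbw
  Source C: 62.42 × 0.01020 = 0.6367 pbw
  Component D: 1143 × 0.01530 = 17.49 pbw
  Source E: 100.9 × 0.003100 = 0.3128 pbw
Total LOI = 147.7 pbw
Glass = batch − LOI = 1532 − 147.7 = 1384 pbw

LOI loss = 147.7 pbw; glass = 1384 pbw; yield = 90.36%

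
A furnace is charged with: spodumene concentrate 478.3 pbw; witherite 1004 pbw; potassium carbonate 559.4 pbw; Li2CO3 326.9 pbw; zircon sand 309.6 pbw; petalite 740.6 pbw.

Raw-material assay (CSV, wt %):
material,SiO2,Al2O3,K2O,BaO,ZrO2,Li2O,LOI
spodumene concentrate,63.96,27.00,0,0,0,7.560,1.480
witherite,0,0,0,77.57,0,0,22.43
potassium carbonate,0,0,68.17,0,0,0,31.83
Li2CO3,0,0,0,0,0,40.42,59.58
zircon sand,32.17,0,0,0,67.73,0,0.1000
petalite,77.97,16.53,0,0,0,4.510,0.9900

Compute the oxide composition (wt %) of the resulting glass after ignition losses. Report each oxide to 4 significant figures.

Glass mass = 2806 pbw (batch 3419 − LOI 612.7).
Composition: SiO2 35.03%, Al2O3 8.965%, K2O 13.59%, BaO 27.75%, ZrO2 7.473%, Li2O 7.188%

All arithmetic holds full precision in every operation. The intermediate values are shown with 4-significant-digit rounding in the working. Every reported figure carries a single rounding. Derived quantities are computed in exact precision (glass mass, the totals, ignition loss, the yield, six oxide percentages) using the weight values on 2806 pbw of glass, as quoted within question or answer.
Oxide masses out of the charge:
  SiO2: 478.3·0.6396 + 309.6·0.3217 + 740.6·0.7797 = 983.0 pbw
  Al2O3: 478.3·0.2700 + 740.6·0.1653 = 251.6 pbw
  K2O: 559.4·0.6817 = 381.3 pbw
  BaO: 1004·0.7757 = 778.8 pbw
  ZrO2: 309.6·0.6773 = 209.7 pbw
  Li2O: 478.3·0.07560 + 326.9·0.4042 + 740.6·0.04510 = 201.7 pbw
LOI: 478.3·0.01480 + 1004·0.2243 + 559.4·0.3183 + 326.9·0.5958 + 309.6·0.001000 + 740.6·0.009900 = 612.7 pbw
Glass mass = batch − LOI = 3419 − 612.7 = 2806 pbw (matching Σ of the oxides)
wt %: oxide over glass, times 100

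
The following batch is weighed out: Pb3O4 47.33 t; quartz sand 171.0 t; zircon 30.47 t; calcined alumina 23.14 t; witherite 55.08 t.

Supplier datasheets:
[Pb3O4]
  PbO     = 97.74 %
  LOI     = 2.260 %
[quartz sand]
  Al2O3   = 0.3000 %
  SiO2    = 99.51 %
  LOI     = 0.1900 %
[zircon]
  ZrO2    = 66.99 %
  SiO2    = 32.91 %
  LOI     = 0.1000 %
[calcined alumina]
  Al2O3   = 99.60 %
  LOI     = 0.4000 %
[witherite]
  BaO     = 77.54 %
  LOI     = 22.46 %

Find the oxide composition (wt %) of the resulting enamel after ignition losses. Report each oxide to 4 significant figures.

Glass mass = 313.1 t (batch 327.0 − LOI 13.89).
Composition: ZrO2 6.519%, Al2O3 7.524%, SiO2 57.54%, BaO 13.64%, PbO 14.77%

Mid-chain values appear rounded to 4 significant figures in the printout; full float precision is maintained at all times; each reported number is rounded just once — all derived quantities, which include five oxide percentages, the totals, yield, LOI, glass mass, are carried at full float precision, as written in the problem or answer text, starting from the weights for 313.1 t of glass.
Delivered oxide masses:
  ZrO2: 30.47·0.6699 = 20.41 t
  Al2O3: 171.0·0.003000 + 23.14·0.9960 = 23.56 t
  SiO2: 171.0·0.9951 + 30.47·0.3291 = 180.2 t
  BaO: 55.08·0.7754 = 42.71 t
  PbO: 47.33·0.9774 = 46.26 t
LOI: 47.33·0.02260 + 171.0·0.001900 + 30.47·0.001000 + 23.14·0.004000 + 55.08·0.2246 = 13.89 t
Glass mass = batch − LOI = 327.0 − 13.89 = 313.1 t (the oxide masses sum to this)
each oxide over glass, ×100, is wt %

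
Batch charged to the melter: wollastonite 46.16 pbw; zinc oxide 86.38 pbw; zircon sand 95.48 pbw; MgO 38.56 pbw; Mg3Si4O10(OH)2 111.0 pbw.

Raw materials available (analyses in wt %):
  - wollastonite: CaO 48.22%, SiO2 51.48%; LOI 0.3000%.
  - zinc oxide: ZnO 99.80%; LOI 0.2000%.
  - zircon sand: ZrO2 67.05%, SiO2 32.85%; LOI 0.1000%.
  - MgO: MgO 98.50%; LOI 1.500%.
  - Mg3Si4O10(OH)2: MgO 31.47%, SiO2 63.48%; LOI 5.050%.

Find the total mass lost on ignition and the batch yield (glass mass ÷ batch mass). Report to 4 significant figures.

Exact precision is held all the way through. In-progress results are printed rounded to four significant digits at each printed step. Each reported result is rounded a single time — derived quantities, including totals, five oxide percentages, yield, LOI, glass mass, are re-derived using the weight values on 371.0 pbw of glass in full float precision as quoted within the problem or the answer.
Loss on ignition, line by line:
  wollastonite: 46.16 × 0.003000 = 0.1385 pbw
  zinc oxide: 86.38 × 0.002000 = 0.1728 pbw
  zircon sand: 95.48 × 0.001000 = 0.09548 pbw
  MgO: 38.56 × 0.01500 = 0.5784 pbw
  Mg3Si4O10(OH)2: 111.0 × 0.05050 = 5.606 pbw
Total LOI = 6.591 pbw
Glass = batch − LOI = 377.6 − 6.591 = 371.0 pbw

LOI loss = 6.591 pbw; glass = 371.0 pbw; yield = 98.25%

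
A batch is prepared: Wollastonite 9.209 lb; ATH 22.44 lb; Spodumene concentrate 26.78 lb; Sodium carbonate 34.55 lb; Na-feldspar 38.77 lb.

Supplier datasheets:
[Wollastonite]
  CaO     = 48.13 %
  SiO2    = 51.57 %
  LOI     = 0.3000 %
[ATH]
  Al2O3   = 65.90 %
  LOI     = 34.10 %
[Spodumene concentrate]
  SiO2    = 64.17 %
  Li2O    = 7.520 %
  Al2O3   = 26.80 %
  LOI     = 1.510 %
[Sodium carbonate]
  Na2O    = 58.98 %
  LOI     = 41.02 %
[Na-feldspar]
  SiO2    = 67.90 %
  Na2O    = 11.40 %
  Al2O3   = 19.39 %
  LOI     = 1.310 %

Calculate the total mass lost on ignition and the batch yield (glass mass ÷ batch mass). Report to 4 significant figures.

Mid-chain values appear rounded off to 4 significant figures when written out. The working math maintains full precision at each step; each reported value is rounded exactly once; derived quantities (glass mass, ignition loss, the yield, five oxide percentages, the totals) are carried at exact precision using the weight values per 109.0 lb of glass as they appear in the problem or the answer.
Ignition loss by material:
  Wollastonite: 9.209 × 0.003000 = 0.02763 lb
  ATH: 22.44 × 0.3410 = 7.652 lb
  Spodumene concentrate: 26.78 × 0.01510 = 0.4044 lb
  Sodium carbonate: 34.55 × 0.4102 = 14.17 lb
  Na-feldspar: 38.77 × 0.01310 = 0.5079 lb
Total LOI = 22.76 lb
Glass = batch − LOI = 131.7 − 22.76 = 109.0 lb

LOI loss = 22.76 lb; glass = 109.0 lb; yield = 82.72%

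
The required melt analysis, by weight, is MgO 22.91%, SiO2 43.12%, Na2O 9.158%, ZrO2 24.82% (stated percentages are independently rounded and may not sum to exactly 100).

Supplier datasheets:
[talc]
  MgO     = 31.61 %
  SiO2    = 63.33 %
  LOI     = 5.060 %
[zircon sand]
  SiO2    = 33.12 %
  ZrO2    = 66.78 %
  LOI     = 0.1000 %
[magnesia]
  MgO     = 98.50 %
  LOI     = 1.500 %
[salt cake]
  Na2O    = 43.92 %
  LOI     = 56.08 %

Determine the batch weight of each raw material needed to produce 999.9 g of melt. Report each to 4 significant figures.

In-progress results appear rounded to four significant digits; every computation keeps full float precision at every stage — each reported figure is rounded just once; the derived quantities are carried at full float precision (the totals, glass mass, four oxide percentages, yield, ignition loss) starting from the weights at 999.9 g of glass as written in either problem or answer.
Oxide mass targets, per 999.9 g melt:
  MgO: 22.91% × 999.9 = 229.1 g
  SiO2: 43.12% × 999.9 = 431.2 g
  Na2O: 9.158% × 999.9 = 91.57 g
  ZrO2: 24.82% × 999.9 = 248.2 g
Mass-balance tally per oxide on the weights just shown, versus the basis set out (oxide sums agree with the targets exact up to rounding of places):
  MgO: 486.5·0.3161 + 76.46·0.9850 = 229.1 g (target 229.1 g)
  SiO2: 486.5·0.6333 + 371.6·0.3312 = 431.2 g (target 431.2 g)
  Na2O: 208.5·0.4392 = 91.57 g (target 91.57 g)
  ZrO2: 371.6·0.6678 = 248.2 g (target 248.2 g)
Mass balance on the glass: net batch after ignition = 1000 g (the targets, summed, come to 1000 g; against the stated basis, 999.9 g — differing by rounding only).
Adding the batch up: Σ batch = 1143 g; LOI removed, Σ of batch·LOI: 143.1 g; the yield ratio, glass ÷ batch: 87.48%.

Batch per 999.9 g melt:
  talc: 486.5 g
  zircon sand: 371.6 g
  magnesia: 76.46 g
  salt cake: 208.5 g
Total batch = 1143 g; LOI loss = 143.1 g; yield = 87.48%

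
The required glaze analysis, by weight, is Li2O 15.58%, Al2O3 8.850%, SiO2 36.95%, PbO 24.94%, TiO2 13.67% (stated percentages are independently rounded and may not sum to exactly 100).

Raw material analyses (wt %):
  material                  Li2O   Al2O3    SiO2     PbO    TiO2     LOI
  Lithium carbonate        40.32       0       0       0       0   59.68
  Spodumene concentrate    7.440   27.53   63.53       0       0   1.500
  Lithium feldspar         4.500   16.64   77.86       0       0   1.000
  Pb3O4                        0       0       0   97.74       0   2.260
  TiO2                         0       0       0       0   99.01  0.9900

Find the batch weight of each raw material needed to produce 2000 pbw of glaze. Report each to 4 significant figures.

Values along the way are displayed rounded to 4 significant figures across the worked steps; exact precision is carried through the solve; each reported result is rounded a single time — derived quantities are recomputed using the weight values per 2000 pbw of glass in exact precision (the totals, yield, glass mass, LOI, the five compositions) precisely as stated by the question or the answer.
Target masses of each oxide per 2000 pbw glaze:
  Li2O: 15.58% × 2000 = 311.6 pbw
  Al2O3: 8.850% × 2000 = 177.0 pbw
  SiO2: 36.95% × 2000 = 739.0 pbw
  PbO: 24.94% × 2000 = 498.8 pbw
  TiO2: 13.67% × 2000 = 273.4 pbw
Balance tally, oxide-wise, from the weights as reported, against the basis in use (target by target, the sums agree exact up to rounding of places):
  Li2O: 654.1·0.4032 + 136.6·0.07440 + 837.7·0.04500 = 311.6 pbw (target 311.6 pbw)
  Al2O3: 136.6·0.2753 + 837.7·0.1664 = 177.0 pbw (target 177.0 pbw)
  SiO2: 136.6·0.6353 + 837.7·0.7786 = 739.0 pbw (target 739.0 pbw)
  PbO: 510.3·0.9774 = 498.8 pbw (target 498.8 pbw)
  TiO2: 276.1·0.9901 = 273.4 pbw (target 273.4 pbw)
The glass-mass cross-check: batch Σ − ignition loss = 2000 pbw (per-oxide target masses sum to 2000 pbw; versus the stated basis of 2000 pbw — any gap is answer rounding).
Whole-batch sum: Σ batch = 2415 pbw; LOI loss = Σ batch·LOI = 415.1 pbw; yield, glass over the total, = 82.81%.

Batch per 2000 pbw glaze:
  Lithium carbonate: 654.1 pbw
  Spodumene concentrate: 136.6 pbw
  Lithium feldspar: 837.7 pbw
  Pb3O4: 510.3 pbw
  TiO2: 276.1 pbw
Total batch = 2415 pbw; LOI loss = 415.1 pbw; yield = 82.81%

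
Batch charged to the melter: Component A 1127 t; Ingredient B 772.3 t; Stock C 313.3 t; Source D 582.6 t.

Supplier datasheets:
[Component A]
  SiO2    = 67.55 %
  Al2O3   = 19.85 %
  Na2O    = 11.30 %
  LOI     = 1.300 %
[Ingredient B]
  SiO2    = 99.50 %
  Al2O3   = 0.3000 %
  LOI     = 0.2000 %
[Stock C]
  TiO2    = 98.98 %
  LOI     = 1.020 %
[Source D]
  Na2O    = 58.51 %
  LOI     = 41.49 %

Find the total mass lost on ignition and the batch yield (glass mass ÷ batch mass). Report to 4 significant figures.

LOI loss = 261.1 t; glass = 2534 t; yield = 90.66%

All arithmetic carries exact precision at every stage; intermediates are printed rounded off to 4 significant figures on the page. Exactly one rounding goes into each reported value — derived quantities (the four compositions, glass mass, ignition loss, the yield, the totals) are re-derived from the weighed amounts for 2534 t of glass in full precision, precisely as stated by the problem or the answer.
Loss on ignition, line by line:
  Component A: 1127 × 0.01300 = 14.65 t
  Ingredient B: 772.3 × 0.002000 = 1.545 t
  Stock C: 313.3 × 0.01020 = 3.196 t
  Source D: 582.6 × 0.4149 = 241.7 t
Total LOI = 261.1 t
Glass = batch − LOI = 2795 − 261.1 = 2534 t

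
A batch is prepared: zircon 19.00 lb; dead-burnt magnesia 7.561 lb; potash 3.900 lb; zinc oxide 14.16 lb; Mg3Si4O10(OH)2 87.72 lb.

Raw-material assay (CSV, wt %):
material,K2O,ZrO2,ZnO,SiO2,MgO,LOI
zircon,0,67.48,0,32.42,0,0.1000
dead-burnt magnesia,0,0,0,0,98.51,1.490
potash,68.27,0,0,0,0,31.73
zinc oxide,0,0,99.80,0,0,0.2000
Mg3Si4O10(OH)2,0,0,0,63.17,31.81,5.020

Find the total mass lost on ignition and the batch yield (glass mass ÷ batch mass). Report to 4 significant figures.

LOI loss = 5.801 lb; glass = 126.5 lb; yield = 95.62%

All internal work carries exact precision in every operation; intermediates appear with 4-significant-digit rounding across the worked steps — every reported result is rounded only once; the derived quantities (yield, the totals, ignition loss, net glass mass, five oxide percentages) are rebuilt using the weight values for 126.5 lb of glass in full float precision, exactly as shown in question or answer.
Ignition loss by material:
  zircon: 19.00 × 0.001000 = 0.01900 lb
  dead-burnt magnesia: 7.561 × 0.01490 = 0.1127 lb
  potash: 3.900 × 0.3173 = 1.237 lb
  zinc oxide: 14.16 × 0.002000 = 0.02832 lb
  Mg3Si4O10(OH)2: 87.72 × 0.05020 = 4.404 lb
Total LOI = 5.801 lb
Glass = batch − LOI = 132.3 − 5.801 = 126.5 lb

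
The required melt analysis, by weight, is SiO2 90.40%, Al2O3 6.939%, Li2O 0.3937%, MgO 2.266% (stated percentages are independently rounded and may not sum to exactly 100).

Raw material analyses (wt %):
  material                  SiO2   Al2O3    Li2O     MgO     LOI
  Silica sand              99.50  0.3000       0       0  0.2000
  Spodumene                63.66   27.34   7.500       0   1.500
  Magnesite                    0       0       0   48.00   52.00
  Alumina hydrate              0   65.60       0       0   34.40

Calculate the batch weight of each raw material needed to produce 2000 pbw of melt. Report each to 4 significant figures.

Intermediates are shown, rounded to 4 significant digits, at each printed step. The whole derivation runs at exact precision through the solve. Exactly one rounding lands on each reported value — the derived quantities, which include LOI, yield, four oxide percentages, totals, net glass mass, are rebuilt in full precision, exactly as shown in question or answer, starting from the weights per 2000 pbw of glass.
Oxide-by-oxide targets in 2000 pbw melt:
  SiO2: 90.40% × 2000 = 1808 pbw
  Al2O3: 6.939% × 2000 = 138.8 pbw
  Li2O: 0.3937% × 2000 = 7.874 pbw
  MgO: 2.266% × 2000 = 45.32 pbw
Mass-balance tally per oxide working from each reported weight, under the basis named above (target by target, the sums agree once rounding is allowed for):
  SiO2: 1750·0.9950 + 105.0·0.6366 = 1808 pbw (target 1808 pbw)
  Al2O3: 1750·0.003000 + 105.0·0.2734 + 159.8·0.6560 = 138.8 pbw (target 138.8 pbw)
  Li2O: 105.0·0.07500 = 7.875 pbw (target 7.874 pbw)
  MgO: 94.42·0.4800 = 45.32 pbw (target 45.32 pbw)
Glass-mass sanity pass: batch Σ − ignition loss = 2000 pbw (the targets, summed, come to 2000 pbw; versus the stated basis of 2000 pbw — deltas are rounding alone).
Batch total: Σ batch = 2109 pbw; ignition loss, Σ(batch × LOI) = 109.1 pbw; glass ÷ batch gives a yield of 94.83%.

Batch per 2000 pbw melt:
  Silica sand: 1750 pbw
  Spodumene: 105.0 pbw
  Magnesite: 94.42 pbw
  Alumina hydrate: 159.8 pbw
Total batch = 2109 pbw; LOI loss = 109.1 pbw; yield = 94.83%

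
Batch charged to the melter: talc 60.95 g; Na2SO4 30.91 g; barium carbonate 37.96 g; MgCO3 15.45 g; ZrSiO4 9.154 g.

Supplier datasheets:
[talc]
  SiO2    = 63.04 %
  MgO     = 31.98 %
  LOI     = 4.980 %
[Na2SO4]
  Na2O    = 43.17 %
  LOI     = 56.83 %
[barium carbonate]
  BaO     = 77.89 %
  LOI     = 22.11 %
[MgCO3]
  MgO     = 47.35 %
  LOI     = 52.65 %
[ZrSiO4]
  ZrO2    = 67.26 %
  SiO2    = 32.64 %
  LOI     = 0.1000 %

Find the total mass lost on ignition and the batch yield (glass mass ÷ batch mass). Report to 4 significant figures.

Mid-chain values are printed, with 4-significant-digit rounding, in the printout. The working math runs at exact precision through every step; each reported value is rounded just once — all derived quantities (totals, the yield, ignition loss, five oxide percentages, net glass mass) are carried in full precision from the batch weights per 117.3 g of glass, as set out in the question or the answer.
Each material's LOI contribution:
  talc: 60.95 × 0.04980 = 3.035 g
  Na2SO4: 30.91 × 0.5683 = 17.57 g
  barium carbonate: 37.96 × 0.2211 = 8.393 g
  MgCO3: 15.45 × 0.5265 = 8.134 g
  ZrSiO4: 9.154 × 0.001000 = 0.009154 g
Total LOI = 37.14 g
Glass = batch − LOI = 154.4 − 37.14 = 117.3 g

LOI loss = 37.14 g; glass = 117.3 g; yield = 75.95%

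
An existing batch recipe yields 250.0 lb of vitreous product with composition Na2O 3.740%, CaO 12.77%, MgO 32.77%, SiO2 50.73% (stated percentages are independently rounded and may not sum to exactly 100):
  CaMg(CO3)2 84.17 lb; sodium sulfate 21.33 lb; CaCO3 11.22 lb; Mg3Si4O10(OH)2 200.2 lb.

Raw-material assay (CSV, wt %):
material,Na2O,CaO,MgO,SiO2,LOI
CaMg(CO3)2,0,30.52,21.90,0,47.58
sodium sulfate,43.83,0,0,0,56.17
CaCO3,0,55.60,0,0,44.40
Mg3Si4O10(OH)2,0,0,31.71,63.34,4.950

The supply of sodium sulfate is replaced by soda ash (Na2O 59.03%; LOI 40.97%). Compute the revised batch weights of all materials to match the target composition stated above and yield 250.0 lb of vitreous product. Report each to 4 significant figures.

Revised batch per 250.0 lb vitreous product:
  CaMg(CO3)2: 84.17 lb
  soda ash: 15.84 lb
  CaCO3: 11.22 lb
  Mg3Si4O10(OH)2: 200.2 lb
Total batch = 311.4 lb; LOI loss = 61.43 lb

Mid-chain values appear, rounded to 4 significant figures, alongside each step — all arithmetic keeps full precision throughout — every reported result is rounded a single time; all derived quantities are re-derived from the batch weights for 250.0 lb of glass at full float precision (totals, glass mass, the four compositions, ignition loss, the yield) exactly as shown in either problem or answer.
Oxide mass targets, per 250.0 lb vitreous product:
  Na2O: 3.740% × 250.0 = 9.350 lb
  CaO: 12.77% × 250.0 = 31.92 lb
  MgO: 32.77% × 250.0 = 81.92 lb
  SiO2: 50.73% × 250.0 = 126.8 lb
Sums-versus-targets review applying the batch weights above, against the basis in use (sums match the target masses given rounding of the digits):
  Na2O: 15.84·0.5903 = 9.350 lb (target 9.350 lb)
  CaO: 84.17·0.3052 + 11.22·0.5560 = 31.93 lb (target 31.92 lb)
  MgO: 84.17·0.2190 + 200.2·0.3171 = 81.92 lb (target 81.92 lb)
  SiO2: 200.2·0.6334 = 126.8 lb (target 126.8 lb)
Glass mass check: total batch − LOI = 250.0 lb (oxide target masses add up to 250.0 lb; the stated basis being 250.0 lb — any gap is answer rounding).
Summing the batch: Σ batch = 311.4 lb; LOI loss = Σ batch·LOI = 61.43 lb; yield, glass over the total, = 80.28%.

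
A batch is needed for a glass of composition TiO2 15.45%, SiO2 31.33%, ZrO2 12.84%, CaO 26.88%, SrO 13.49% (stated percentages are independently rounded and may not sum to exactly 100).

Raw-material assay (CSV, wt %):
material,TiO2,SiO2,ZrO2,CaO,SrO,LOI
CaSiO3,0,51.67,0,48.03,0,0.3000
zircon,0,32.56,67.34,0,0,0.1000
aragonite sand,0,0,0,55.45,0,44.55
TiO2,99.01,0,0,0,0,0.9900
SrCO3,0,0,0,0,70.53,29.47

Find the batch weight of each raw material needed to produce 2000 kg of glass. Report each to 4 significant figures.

Batch per 2000 kg glass:
  CaSiO3: 972.4 kg
  zircon: 381.3 kg
  aragonite sand: 127.3 kg
  TiO2: 312.1 kg
  SrCO3: 382.5 kg
Total batch = 2176 kg; LOI loss = 175.8 kg; yield = 91.92%

In-progress results are displayed with 4-significant-figure rounding at each printed step — the whole derivation maintains full float precision in every operation — a single rounding produces each reported value. Derived quantities are recomputed using the weight values per 2000 kg of glass at exact precision (yield, five oxide percentages, the totals, net glass mass, LOI), as given in the problem or the answer.
Oxide mass targets, per 2000 kg glass:
  TiO2: 15.45% × 2000 = 309.0 kg
  SiO2: 31.33% × 2000 = 626.6 kg
  ZrO2: 12.84% × 2000 = 256.8 kg
  CaO: 26.88% × 2000 = 537.6 kg
  SrO: 13.49% × 2000 = 269.8 kg
A balance pass over the oxides, with the batch weights as given, under the basis named above (sum by sum, the targets are met net of answer rounding effects):
  TiO2: 312.1·0.9901 = 309.0 kg (target 309.0 kg)
  SiO2: 972.4·0.5167 + 381.3·0.3256 = 626.6 kg (target 626.6 kg)
  ZrO2: 381.3·0.6734 = 256.8 kg (target 256.8 kg)
  CaO: 972.4·0.4803 + 127.3·0.5545 = 537.6 kg (target 537.6 kg)
  SrO: 382.5·0.7053 = 269.8 kg (target 269.8 kg)
Mass balance on the glass: whole batch net of LOI = 2000 kg (the Σ of target masses is 2000 kg; basis as stated: 2000 kg — differing by rounding only).
Whole-batch sum: Σ batch = 2176 kg; loss to ignition Σ batch·LOI = 175.8 kg; yield: glass divided by total = 91.92%.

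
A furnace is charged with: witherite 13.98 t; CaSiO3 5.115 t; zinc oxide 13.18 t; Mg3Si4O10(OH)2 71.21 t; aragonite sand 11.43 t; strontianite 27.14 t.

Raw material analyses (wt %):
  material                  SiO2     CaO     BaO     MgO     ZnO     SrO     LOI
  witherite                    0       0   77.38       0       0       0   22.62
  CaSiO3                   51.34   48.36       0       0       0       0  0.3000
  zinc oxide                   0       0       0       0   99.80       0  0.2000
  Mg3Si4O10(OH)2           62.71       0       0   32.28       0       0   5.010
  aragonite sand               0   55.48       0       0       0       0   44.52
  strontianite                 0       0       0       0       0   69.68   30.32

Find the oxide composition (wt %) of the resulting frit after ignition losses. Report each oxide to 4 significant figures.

Glass mass = 122.0 t (batch 142.1 − LOI 20.09).
Composition: SiO2 38.77%, CaO 7.227%, BaO 8.869%, MgO 18.85%, ZnO 10.78%, SrO 15.51%

In-progress results appear rounded to four significant figures when written out — every computation carries exact precision end to end. Every reported number sees exactly one rounding. All derived quantities, which include glass mass, the six compositions, the totals, the yield, ignition loss, are rebuilt at full float precision, as quoted within the problem or the answer, using the weight values for 122.0 t of glass.
Delivered oxide masses:
  SiO2: 5.115·0.5134 + 71.21·0.6271 = 47.28 t
  CaO: 5.115·0.4836 + 11.43·0.5548 = 8.815 t
  BaO: 13.98·0.7738 = 10.82 t
  MgO: 71.21·0.3228 = 22.99 t
  ZnO: 13.18·0.9980 = 13.15 t
  SrO: 27.14·0.6968 = 18.91 t
LOI: 13.98·0.2262 + 5.115·0.003000 + 13.18·0.002000 + 71.21·0.05010 + 11.43·0.4452 + 27.14·0.3032 = 20.09 t
Resulting glass, batch − LOI: 142.1 − 20.09 = 122.0 t (= the summed oxide contributions)
percent share: oxide ÷ glass, ×100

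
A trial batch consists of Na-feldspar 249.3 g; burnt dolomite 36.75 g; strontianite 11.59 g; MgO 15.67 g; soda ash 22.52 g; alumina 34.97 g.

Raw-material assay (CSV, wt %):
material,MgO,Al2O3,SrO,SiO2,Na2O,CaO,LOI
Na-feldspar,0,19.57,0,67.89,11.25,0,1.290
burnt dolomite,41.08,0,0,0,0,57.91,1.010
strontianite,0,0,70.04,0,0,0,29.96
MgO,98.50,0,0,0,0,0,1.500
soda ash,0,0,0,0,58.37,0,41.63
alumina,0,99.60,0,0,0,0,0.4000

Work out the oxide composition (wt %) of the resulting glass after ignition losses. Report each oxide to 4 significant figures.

Working values appear (rounded to 4 significant figures) as written — each numeric step runs at full float precision end to end; exactly one rounding goes into each reported figure. The derived quantities (glass mass, ignition loss, yield, the six compositions, totals) are computed from the weighed amounts per 354.0 g of glass at full precision as quoted within problem or answer.
What the batch supplies per oxide:
  MgO: 36.75·0.4108 + 15.67·0.9850 = 30.53 g
  Al2O3: 249.3·0.1957 + 34.97·0.9960 = 83.62 g
  SrO: 11.59·0.7004 = 8.118 g
  SiO2: 249.3·0.6789 = 169.2 g
  Na2O: 249.3·0.1125 + 22.52·0.5837 = 41.19 g
  CaO: 36.75·0.5791 = 21.28 g
LOI: 249.3·0.01290 + 36.75·0.01010 + 11.59·0.2996 + 15.67·0.01500 + 22.52·0.4163 + 34.97·0.004000 = 16.81 g
batch − LOI leaves glass = 370.8 − 16.81 = 354.0 g (the oxide masses sum to this)
each wt % is 100 × oxide ÷ glass

Glass mass = 354.0 g (batch 370.8 − LOI 16.81).
Composition: MgO 8.625%, Al2O3 23.62%, SrO 2.293%, SiO2 47.81%, Na2O 11.64%, CaO 6.012%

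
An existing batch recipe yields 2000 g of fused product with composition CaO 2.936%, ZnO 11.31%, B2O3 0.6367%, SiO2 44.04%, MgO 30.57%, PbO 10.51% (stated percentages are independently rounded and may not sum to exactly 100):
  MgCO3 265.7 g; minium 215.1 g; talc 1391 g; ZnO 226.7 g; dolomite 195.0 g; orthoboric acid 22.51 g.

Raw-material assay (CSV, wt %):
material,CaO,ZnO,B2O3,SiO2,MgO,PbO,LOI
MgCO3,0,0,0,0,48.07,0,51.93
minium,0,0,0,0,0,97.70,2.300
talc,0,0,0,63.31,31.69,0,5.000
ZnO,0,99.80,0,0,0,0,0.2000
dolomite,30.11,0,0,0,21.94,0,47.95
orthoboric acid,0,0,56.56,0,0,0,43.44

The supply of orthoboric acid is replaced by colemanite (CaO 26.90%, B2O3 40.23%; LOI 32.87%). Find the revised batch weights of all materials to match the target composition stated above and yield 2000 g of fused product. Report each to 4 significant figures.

Revised batch per 2000 g fused product:
  MgCO3: 278.6 g
  minium: 215.1 g
  talc: 1391 g
  ZnO: 226.7 g
  dolomite: 166.7 g
  colemanite: 31.65 g
Total batch = 2310 g; LOI loss = 310.0 g

Exact precision is kept in all steps. Mid-chain values are printed, rounded to 4 significant figures, between the steps. A single rounding produces every reported value; all derived quantities, which include the six compositions, the totals, net glass mass, ignition loss, yield, are carried at full precision, as they appear in question or answer, using the weight values for 2000 g of glass.
Target oxide masses per 2000 g fused product:
  CaO: 2.936% × 2000 = 58.72 g
  ZnO: 11.31% × 2000 = 226.2 g
  B2O3: 0.6367% × 2000 = 12.73 g
  SiO2: 44.04% × 2000 = 880.8 g
  MgO: 30.57% × 2000 = 611.4 g
  PbO: 10.51% × 2000 = 210.2 g
Balance tally, oxide-wise, applying the batch weights above, versus the basis set out (delivered sums recover each target once rounding is allowed for):
  CaO: 166.7·0.3011 + 31.65·0.2690 = 58.71 g (target 58.72 g)
  ZnO: 226.7·0.9980 = 226.2 g (target 226.2 g)
  B2O3: 31.65·0.4023 = 12.73 g (target 12.73 g)
  SiO2: 1391·0.6331 = 880.6 g (target 880.8 g)
  MgO: 278.6·0.4807 + 1391·0.3169 + 166.7·0.2194 = 611.3 g (target 611.4 g)
  PbO: 215.1·0.9770 = 210.2 g (target 210.2 g)
Auditing the glass mass value: the batch minus its LOI: 2000 g (summing oxide targets gives 2000 g; basis as stated: 2000 g — differing by rounding only).
Total batch = Σ batch = 2310 g; loss to ignition Σ batch·LOI = 310.0 g; as yield: glass ÷ batch → 86.58%.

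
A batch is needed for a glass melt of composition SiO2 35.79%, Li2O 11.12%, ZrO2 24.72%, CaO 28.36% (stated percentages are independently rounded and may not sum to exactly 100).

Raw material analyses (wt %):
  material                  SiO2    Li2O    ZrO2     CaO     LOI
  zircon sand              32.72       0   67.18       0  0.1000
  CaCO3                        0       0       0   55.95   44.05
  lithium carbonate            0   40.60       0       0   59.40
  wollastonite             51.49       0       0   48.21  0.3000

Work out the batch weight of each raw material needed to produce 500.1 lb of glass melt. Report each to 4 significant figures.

Batch per 500.1 lb glass melt:
  zircon sand: 184.0 lb
  CaCO3: 54.73 lb
  lithium carbonate: 137.0 lb
  wollastonite: 230.7 lb
Total batch = 606.4 lb; LOI loss = 106.4 lb; yield = 82.46%

Each numeric step maintains full precision end to end — intermediates are displayed (rounded to four significant figures) when written out — every reported value is rounded a single time — the derived quantities (totals, ignition loss, four oxide percentages, the yield, glass mass) are re-derived from the batch weights for 500.1 lb of glass in full float precision as given in question or answer.
The oxide mass targets at 500.1 lb glass melt:
  SiO2: 35.79% × 500.1 = 179.0 lb
  Li2O: 11.12% × 500.1 = 55.61 lb
  ZrO2: 24.72% × 500.1 = 123.6 lb
  CaO: 28.36% × 500.1 = 141.8 lb
Checking each oxide sum with the batch weights as given, versus the basis set out (every target is met by its sum up to rounding of the answer):
  SiO2: 184.0·0.3272 + 230.7·0.5149 = 179.0 lb (target 179.0 lb)
  Li2O: 137.0·0.4060 = 55.62 lb (target 55.61 lb)
  ZrO2: 184.0·0.6718 = 123.6 lb (target 123.6 lb)
  CaO: 54.73·0.5595 + 230.7·0.4821 = 141.8 lb (target 141.8 lb)
Glass mass check: total charge less LOI = 500.1 lb (per-oxide target masses sum to 500.0 lb; the stated basis being 500.1 lb — deltas are rounding alone).
Adding the batch up: Σ batch = 606.4 lb; ignition loss, Σ(batch × LOI) = 106.4 lb; yield: glass divided by total = 82.46%.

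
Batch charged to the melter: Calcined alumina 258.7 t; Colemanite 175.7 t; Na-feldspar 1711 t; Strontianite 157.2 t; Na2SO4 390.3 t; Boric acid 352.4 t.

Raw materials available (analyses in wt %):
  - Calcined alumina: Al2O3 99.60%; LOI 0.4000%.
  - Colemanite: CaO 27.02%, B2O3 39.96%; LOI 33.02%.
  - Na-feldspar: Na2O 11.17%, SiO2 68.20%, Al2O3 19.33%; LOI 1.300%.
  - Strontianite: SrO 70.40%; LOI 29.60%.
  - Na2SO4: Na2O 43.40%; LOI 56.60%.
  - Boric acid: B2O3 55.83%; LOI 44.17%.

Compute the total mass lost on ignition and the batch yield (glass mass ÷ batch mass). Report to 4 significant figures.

LOI loss = 504.4 t; glass = 2541 t; yield = 83.44%

Mid-chain values are shown rounded to four significant digits across the worked steps. Each numeric step keeps full float precision at each step. Every reported number includes exactly one rounding — derived quantities are computed from the batch weights at 2541 t of glass at full float precision (glass mass, the totals, six oxide percentages, LOI, the yield), as they appear in the problem or answer text.
LOI of each material in turn:
  Calcined alumina: 258.7 × 0.004000 = 1.035 t
  Colemanite: 175.7 × 0.3302 = 58.02 t
  Na-feldspar: 1711 × 0.01300 = 22.24 t
  Strontianite: 157.2 × 0.2960 = 46.53 t
  Na2SO4: 390.3 × 0.5660 = 220.9 t
  Boric acid: 352.4 × 0.4417 = 155.7 t
Total LOI = 504.4 t
Glass = batch − LOI = 3045 − 504.4 = 2541 t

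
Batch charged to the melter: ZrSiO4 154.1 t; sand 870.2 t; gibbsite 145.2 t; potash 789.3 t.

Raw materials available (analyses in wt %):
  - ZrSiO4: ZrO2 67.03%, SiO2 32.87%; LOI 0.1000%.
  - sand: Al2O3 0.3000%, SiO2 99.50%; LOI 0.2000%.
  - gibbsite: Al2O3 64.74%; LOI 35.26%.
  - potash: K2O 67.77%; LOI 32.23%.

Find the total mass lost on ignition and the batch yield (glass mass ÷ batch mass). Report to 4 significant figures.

LOI loss = 307.5 t; glass = 1651 t; yield = 84.30%

Each numeric step keeps full float precision from first step to last. Intermediates are displayed rounded to 4 significant digits within the worked lines — a single rounding finalizes each reported number — the derived quantities (the four compositions, the yield, net glass mass, the totals, LOI) are re-derived starting from the weights for 1651 t of glass in exact precision exactly as shown in problem or answer.
Per-material ignition loss:
  ZrSiO4: 154.1 × 0.001000 = 0.1541 t
  sand: 870.2 × 0.002000 = 1.740 t
  gibbsite: 145.2 × 0.3526 = 51.20 t
  potash: 789.3 × 0.3223 = 254.4 t
Total LOI = 307.5 t
Glass = batch − LOI = 1959 − 307.5 = 1651 t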